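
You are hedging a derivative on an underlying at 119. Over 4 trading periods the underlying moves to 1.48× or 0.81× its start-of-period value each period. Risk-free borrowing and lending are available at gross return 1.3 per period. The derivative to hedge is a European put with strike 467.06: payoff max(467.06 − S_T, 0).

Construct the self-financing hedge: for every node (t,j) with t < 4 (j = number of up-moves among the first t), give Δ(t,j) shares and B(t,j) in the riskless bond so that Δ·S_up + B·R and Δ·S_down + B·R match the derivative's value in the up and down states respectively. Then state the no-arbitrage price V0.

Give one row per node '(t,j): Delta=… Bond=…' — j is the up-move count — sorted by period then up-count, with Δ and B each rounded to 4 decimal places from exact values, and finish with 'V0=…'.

(0,0): Delta=-0.7680 Bond=146.3298
(1,0): Delta=-1.0000 Bond=212.5899
(1,1): Delta=-0.7214 Bond=182.0144
(2,0): Delta=-1.0000 Bond=276.3669
(2,1): Delta=-1.0000 Bond=276.3669
(2,2): Delta=-0.6654 Bond=222.0174
(3,0): Delta=-1.0000 Bond=359.2769
(3,1): Delta=-1.0000 Bond=359.2769
(3,2): Delta=-1.0000 Bond=359.2769
(3,3): Delta=-0.5981 Bond=262.6680
V0=54.9362

The replicating-portfolio and risk-neutral prices coincide; use p* = (1.3−0.81)/(1.48−0.81) = 0.7313 for the latter.
Terminal values V(4,·): V(4,0)=415.8344, V(4,1)=373.4626, V(4,2)=296.0425, V(4,3)=154.5837, V(4,4)=0.0000
  t=3,j=0: stock 63.2415 → up 93.5974 (V=373.4626), down 51.2256 (V=415.8344). Price 296.0354; hedge Δ=-1.0000, bond B=359.2769.
  t=3,j=1: stock 115.5523 → up 171.0175 (V=296.0425), down 93.5974 (V=373.4626). Price 243.7246; hedge Δ=-1.0000, bond B=359.2769.
  t=3,j=2: stock 211.1327 → up 312.4763 (V=154.5837), down 171.0175 (V=296.0425). Price 148.1443; hedge Δ=-1.0000, bond B=359.2769.
  t=3,j=3: stock 385.7732 → up 570.9444 (V=0.0000), down 312.4763 (V=154.5837). Price 31.9461; hedge Δ=-0.5981, bond B=262.6680.
  t=2,j=0: stock 78.0759 → up 115.5523 (V=243.7246), down 63.2415 (V=296.0354). Price 198.2910; hedge Δ=-1.0000, bond B=276.3669.
  t=2,j=1: stock 142.6572 → up 211.1327 (V=148.1443), down 115.5523 (V=243.7246). Price 133.7097; hedge Δ=-1.0000, bond B=276.3669.
  t=2,j=2: stock 260.6576 → up 385.7732 (V=31.9461), down 211.1327 (V=148.1443). Price 48.5873; hedge Δ=-0.6654, bond B=222.0174.
  t=1,j=0: stock 96.3900 → up 142.6572 (V=133.7097), down 78.0759 (V=198.2910). Price 116.1999; hedge Δ=-1.0000, bond B=212.5899.
  t=1,j=1: stock 176.1200 → up 260.6576 (V=48.5873), down 142.6572 (V=133.7097). Price 54.9662; hedge Δ=-0.7214, bond B=182.0144.
  t=0,j=0: stock 119.0000 → up 176.1200 (V=54.9662), down 96.3900 (V=116.1999). Price 54.9362; hedge Δ=-0.7680, bond B=146.3298.
Each (Δ,B) replicates both successor values, so the strategy is self-financing and V0 is arbitrage-free.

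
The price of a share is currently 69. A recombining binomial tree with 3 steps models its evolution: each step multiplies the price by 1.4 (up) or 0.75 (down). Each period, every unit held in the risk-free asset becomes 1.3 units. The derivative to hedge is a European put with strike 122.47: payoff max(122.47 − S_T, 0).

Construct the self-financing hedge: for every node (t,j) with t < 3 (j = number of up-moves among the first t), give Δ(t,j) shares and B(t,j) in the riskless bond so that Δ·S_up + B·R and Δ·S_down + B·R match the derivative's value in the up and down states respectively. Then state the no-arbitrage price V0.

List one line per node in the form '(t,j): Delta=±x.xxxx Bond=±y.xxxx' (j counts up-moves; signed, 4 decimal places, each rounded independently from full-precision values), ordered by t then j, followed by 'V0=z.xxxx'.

(0,0): Delta=-0.3684 Bond=30.6009
(1,0): Delta=-1.0000 Bond=72.4675
(1,1): Delta=-0.3069 Bond=33.8382
(2,0): Delta=-1.0000 Bond=94.2077
(2,1): Delta=-1.0000 Bond=94.2077
(2,2): Delta=-0.2393 Bond=34.8592
V0=5.1826

No-arbitrage ⇒ martingale measure with p* = (R−d)/(u−d) = 0.8462.
At expiry t=3: V(3,0)=93.3606, V(3,1)=68.1325, V(3,2)=21.0400, V(3,3)=0.0000
(2,0): S=38.8125. Δ = (V_up−V_dn)/(S_up−S_dn) = (68.1325−93.3606)/(54.3375−29.1094) = -1.0000. V = [p*·68.1325 + (1−p*)·93.3606]/1.3 = 55.3952. B = V − Δ·S = 94.2077.
(2,1): S=72.4500. Δ = (V_up−V_dn)/(S_up−S_dn) = (21.0400−68.1325)/(101.4300−54.3375) = -1.0000. V = [p*·21.0400 + (1−p*)·68.1325]/1.3 = 21.7577. B = V − Δ·S = 94.2077.
(2,2): S=135.2400. Δ = (V_up−V_dn)/(S_up−S_dn) = (0.0000−21.0400)/(189.3360−101.4300) = -0.2393. V = [p*·0.0000 + (1−p*)·21.0400]/1.3 = 2.4899. B = V − Δ·S = 34.8592.
(1,0): S=51.7500. Δ = (V_up−V_dn)/(S_up−S_dn) = (21.7577−55.3952)/(72.4500−38.8125) = -1.0000. V = [p*·21.7577 + (1−p*)·55.3952]/1.3 = 20.7175. B = V − Δ·S = 72.4675.
(1,1): S=96.6000. Δ = (V_up−V_dn)/(S_up−S_dn) = (2.4899−21.7577)/(135.2400−72.4500) = -0.3069. V = [p*·2.4899 + (1−p*)·21.7577]/1.3 = 4.1955. B = V − Δ·S = 33.8382.
(0,0): S=69.0000. Δ = (V_up−V_dn)/(S_up−S_dn) = (4.1955−20.7175)/(96.6000−51.7500) = -0.3684. V = [p*·4.1955 + (1−p*)·20.7175]/1.3 = 5.1826. B = V − Δ·S = 30.6009.
The time-0 hedge costs 5.1826, which is the no-arbitrage price.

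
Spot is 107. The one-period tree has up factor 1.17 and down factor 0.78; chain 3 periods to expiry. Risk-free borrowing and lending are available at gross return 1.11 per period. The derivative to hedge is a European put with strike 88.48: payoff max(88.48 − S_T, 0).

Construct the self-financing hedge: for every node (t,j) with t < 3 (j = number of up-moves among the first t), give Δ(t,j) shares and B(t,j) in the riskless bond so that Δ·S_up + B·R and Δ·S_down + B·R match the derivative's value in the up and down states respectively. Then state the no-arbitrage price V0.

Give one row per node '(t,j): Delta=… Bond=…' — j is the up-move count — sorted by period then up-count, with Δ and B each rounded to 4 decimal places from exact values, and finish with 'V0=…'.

(0,0): Delta=-0.0740 Bond=8.5641
(1,0): Delta=-0.3965 Bond=36.4191
(1,1): Delta=-0.0350 Bond=4.6129
(2,0): Delta=-1.0000 Bond=79.7117
(2,1): Delta=-0.3234 Bond=33.2822
(2,2): Delta=0.0000 Bond=0.0000
V0=0.6414

Since d<R<u, set p* = (R−d)/(u−d) = 0.8462; price each node as the discounted p*-expectation of its children.
At expiry t=3: V(3,0)=37.7029, V(3,1)=12.3144, V(3,2)=0.0000, V(3,3)=0.0000
  t=2,j=0: stock 65.0988 → up 76.1656 (V=12.3144), down 50.7771 (V=37.7029). Price 14.6129; hedge Δ=-1.0000, bond B=79.7117.
  t=2,j=1: stock 97.6482 → up 114.2484 (V=0.0000), down 76.1656 (V=12.3144). Price 1.7068; hedge Δ=-0.3234, bond B=33.2822.
  t=2,j=2: stock 146.4723 → up 171.3726 (V=0.0000), down 114.2484 (V=0.0000). Price 0.0000; hedge Δ=0.0000, bond B=0.0000.
  t=1,j=0: stock 83.4600 → up 97.6482 (V=1.7068), down 65.0988 (V=14.6129). Price 3.3264; hedge Δ=-0.3965, bond B=36.4191.
  t=1,j=1: stock 125.1900 → up 146.4723 (V=0.0000), down 97.6482 (V=1.7068). Price 0.2366; hedge Δ=-0.0350, bond B=4.6129.
  t=0,j=0: stock 107.0000 → up 125.1900 (V=0.2366), down 83.4600 (V=3.3264). Price 0.6414; hedge Δ=-0.0740, bond B=8.5641.
Self-financing check: at every node Δ·S+B equals the discounted successor values.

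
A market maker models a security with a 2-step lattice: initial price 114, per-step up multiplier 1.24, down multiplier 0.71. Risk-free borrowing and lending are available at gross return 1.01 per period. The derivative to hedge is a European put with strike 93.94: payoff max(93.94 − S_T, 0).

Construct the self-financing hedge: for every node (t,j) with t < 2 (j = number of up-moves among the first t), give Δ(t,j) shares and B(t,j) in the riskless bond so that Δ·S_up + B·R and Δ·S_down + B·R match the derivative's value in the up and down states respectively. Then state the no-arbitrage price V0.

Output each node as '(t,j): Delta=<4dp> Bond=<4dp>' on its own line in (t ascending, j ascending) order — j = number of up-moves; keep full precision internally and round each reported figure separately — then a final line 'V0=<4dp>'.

Risk-neutral probability p* = (R−d)/(u−d) = (1.01−0.71)/(1.24−0.71) = 0.5660.
Terminal payoffs: V(2,0)=36.4726, V(2,1)=0.0000, V(2,2)=0.0000
  t=1,j=0: stock 80.9400 → up 100.3656 (V=0.0000), down 57.4674 (V=36.4726). Price 15.6710; hedge Δ=-0.8502, bond B=84.4872.
  t=1,j=1: stock 141.3600 → up 175.2864 (V=0.0000), down 100.3656 (V=0.0000). Price 0.0000; hedge Δ=0.0000, bond B=0.0000.
  t=0,j=0: stock 114.0000 → up 141.3600 (V=0.0000), down 80.9400 (V=15.6710). Price 6.7333; hedge Δ=-0.2594, bond B=36.3013.
The time-0 hedge costs 6.7333, which is the no-arbitrage price.

(0,0): Delta=-0.2594 Bond=36.3013
(1,0): Delta=-0.8502 Bond=84.4872
(1,1): Delta=0.0000 Bond=0.0000
V0=6.7333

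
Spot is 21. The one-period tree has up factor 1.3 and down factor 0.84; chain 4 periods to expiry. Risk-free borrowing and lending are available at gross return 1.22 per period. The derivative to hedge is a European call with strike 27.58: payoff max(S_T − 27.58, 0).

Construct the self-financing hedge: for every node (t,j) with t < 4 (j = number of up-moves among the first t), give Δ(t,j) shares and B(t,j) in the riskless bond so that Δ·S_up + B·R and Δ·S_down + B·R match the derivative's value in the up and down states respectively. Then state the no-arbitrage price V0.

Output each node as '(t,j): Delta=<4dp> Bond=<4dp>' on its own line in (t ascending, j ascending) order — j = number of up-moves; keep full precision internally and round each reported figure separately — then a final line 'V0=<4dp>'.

Since d<R<u, set p* = (R−d)/(u−d) = 0.8261; price each node as the discounted p*-expectation of its children.
Terminal payoffs: V(4,0)=0.0000, V(4,1)=0.0000, V(4,2)=0.0000, V(4,3)=11.1751, V(4,4)=32.3981
(3,0): S=12.4468. Δ = (V_up−V_dn)/(S_up−S_dn) = (0.0000−0.0000)/(16.1808−10.4553) = 0.0000. V = [p*·0.0000 + (1−p*)·0.0000]/1.22 = 0.0000. B = V − Δ·S = 0.0000.
(3,1): S=19.2629. Δ = (V_up−V_dn)/(S_up−S_dn) = (0.0000−0.0000)/(25.0417−16.1808) = 0.0000. V = [p*·0.0000 + (1−p*)·0.0000]/1.22 = 0.0000. B = V − Δ·S = 0.0000.
(3,2): S=29.8116. Δ = (V_up−V_dn)/(S_up−S_dn) = (11.1751−0.0000)/(38.7551−25.0417) = 0.8149. V = [p*·11.1751 + (1−p*)·0.0000]/1.22 = 7.5669. B = V − Δ·S = -16.7268.
(3,3): S=46.1370. Δ = (V_up−V_dn)/(S_up−S_dn) = (32.3981−11.1751)/(59.9781−38.7551) = 1.0000. V = [p*·32.3981 + (1−p*)·11.1751]/1.22 = 23.5304. B = V − Δ·S = -22.6066.
(2,0): S=14.8176. Δ = (V_up−V_dn)/(S_up−S_dn) = (0.0000−0.0000)/(19.2629−12.4468) = 0.0000. V = [p*·0.0000 + (1−p*)·0.0000]/1.22 = 0.0000. B = V − Δ·S = 0.0000.
(2,1): S=22.9320. Δ = (V_up−V_dn)/(S_up−S_dn) = (7.5669−0.0000)/(29.8116−19.2629) = 0.7173. V = [p*·7.5669 + (1−p*)·0.0000]/1.22 = 5.1237. B = V − Δ·S = -11.3260.
(2,2): S=35.4900. Δ = (V_up−V_dn)/(S_up−S_dn) = (23.5304−7.5669)/(46.1370−29.8116) = 0.9778. V = [p*·23.5304 + (1−p*)·7.5669]/1.22 = 17.0116. B = V − Δ·S = -17.6918.
(1,0): S=17.6400. Δ = (V_up−V_dn)/(S_up−S_dn) = (5.1237−0.0000)/(22.9320−14.8176) = 0.6314. V = [p*·5.1237 + (1−p*)·0.0000]/1.22 = 3.4694. B = V − Δ·S = -7.6691.
(1,1): S=27.3000. Δ = (V_up−V_dn)/(S_up−S_dn) = (17.0116−5.1237)/(35.4900−22.9320) = 0.9466. V = [p*·17.0116 + (1−p*)·5.1237]/1.22 = 12.2493. B = V − Δ·S = -13.5940.
(0,0): S=21.0000. Δ = (V_up−V_dn)/(S_up−S_dn) = (12.2493−3.4694)/(27.3000−17.6400) = 0.9089. V = [p*·12.2493 + (1−p*)·3.4694]/1.22 = 8.7888. B = V − Δ·S = -10.2980.
Root portfolio cost Δ·21+B reproduces V0=8.7888.

(0,0): Delta=0.9089 Bond=-10.2980
(1,0): Delta=0.6314 Bond=-7.6691
(1,1): Delta=0.9466 Bond=-13.5940
(2,0): Delta=0.0000 Bond=0.0000
(2,1): Delta=0.7173 Bond=-11.3260
(2,2): Delta=0.9778 Bond=-17.6918
(3,0): Delta=0.0000 Bond=0.0000
(3,1): Delta=0.0000 Bond=0.0000
(3,2): Delta=0.8149 Bond=-16.7268
(3,3): Delta=1.0000 Bond=-22.6066
V0=8.7888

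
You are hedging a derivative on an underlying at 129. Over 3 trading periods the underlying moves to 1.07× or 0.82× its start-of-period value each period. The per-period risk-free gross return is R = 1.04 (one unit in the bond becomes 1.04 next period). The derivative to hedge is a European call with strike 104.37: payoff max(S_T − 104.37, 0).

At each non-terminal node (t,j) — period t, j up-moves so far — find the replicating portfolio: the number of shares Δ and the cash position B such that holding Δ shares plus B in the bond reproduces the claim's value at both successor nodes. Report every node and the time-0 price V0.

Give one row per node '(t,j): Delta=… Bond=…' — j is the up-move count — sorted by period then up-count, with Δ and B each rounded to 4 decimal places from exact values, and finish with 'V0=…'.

(0,0): Delta=0.9211 Bond=-82.1600
(1,0): Delta=0.5355 Bond=-44.6664
(1,1): Delta=0.9614 Bond=-91.0073
(2,0): Delta=0.0000 Bond=0.0000
(2,1): Delta=0.5915 Bond=-52.7876
(2,2): Delta=1.0000 Bond=-100.3558
V0=36.6572

Under the risk-neutral measure, an up-move has probability p* = (R−d)/(u−d) = 0.8800 and values discount at R = 1.04.
At expiry t=3: V(3,0)=0.0000, V(3,1)=0.0000, V(3,2)=16.7375, V(3,3)=53.6605
  t=2,j=0: stock 86.7396 → up 92.8114 (V=0.0000), down 71.1265 (V=0.0000). Price 0.0000; hedge Δ=0.0000, bond B=0.0000.
  t=2,j=1: stock 113.1846 → up 121.1075 (V=16.7375), down 92.8114 (V=0.0000). Price 14.1625; hedge Δ=0.5915, bond B=-52.7876.
  t=2,j=2: stock 147.6921 → up 158.0305 (V=53.6605), down 121.1075 (V=16.7375). Price 47.3363; hedge Δ=1.0000, bond B=-100.3558.
  t=1,j=0: stock 105.7800 → up 113.1846 (V=14.1625), down 86.7396 (V=0.0000). Price 11.9837; hedge Δ=0.5355, bond B=-44.6664.
  t=1,j=1: stock 138.0300 → up 147.6921 (V=47.3363), down 113.1846 (V=14.1625). Price 41.6880; hedge Δ=0.9614, bond B=-91.0073.
  t=0,j=0: stock 129.0000 → up 138.0300 (V=41.6880), down 105.7800 (V=11.9837). Price 36.6572; hedge Δ=0.9211, bond B=-82.1600.
Self-financing check: at every node Δ·S+B equals the discounted successor values.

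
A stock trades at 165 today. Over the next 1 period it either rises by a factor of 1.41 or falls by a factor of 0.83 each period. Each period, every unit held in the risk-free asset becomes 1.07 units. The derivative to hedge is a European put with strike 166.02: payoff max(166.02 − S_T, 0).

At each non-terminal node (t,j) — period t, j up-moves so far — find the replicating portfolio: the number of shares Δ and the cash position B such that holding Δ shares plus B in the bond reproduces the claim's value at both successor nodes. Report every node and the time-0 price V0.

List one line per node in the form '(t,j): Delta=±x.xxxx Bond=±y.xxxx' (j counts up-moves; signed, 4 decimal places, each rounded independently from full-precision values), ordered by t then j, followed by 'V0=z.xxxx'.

Under the risk-neutral measure, an up-move has probability p* = (R−d)/(u−d) = 0.4138 and values discount at R = 1.07.
At expiry t=1: V(1,0)=29.0700, V(1,1)=0.0000
(0,0): S=165.0000. Δ = (V_up−V_dn)/(S_up−S_dn) = (0.0000−29.0700)/(232.6500−136.9500) = -0.3038. V = [p*·0.0000 + (1−p*)·29.0700]/1.07 = 15.9262. B = V − Δ·S = 66.0469.
Each (Δ,B) replicates both successor values, so the strategy is self-financing and V0 is arbitrage-free.

(0,0): Delta=-0.3038 Bond=66.0469
V0=15.9262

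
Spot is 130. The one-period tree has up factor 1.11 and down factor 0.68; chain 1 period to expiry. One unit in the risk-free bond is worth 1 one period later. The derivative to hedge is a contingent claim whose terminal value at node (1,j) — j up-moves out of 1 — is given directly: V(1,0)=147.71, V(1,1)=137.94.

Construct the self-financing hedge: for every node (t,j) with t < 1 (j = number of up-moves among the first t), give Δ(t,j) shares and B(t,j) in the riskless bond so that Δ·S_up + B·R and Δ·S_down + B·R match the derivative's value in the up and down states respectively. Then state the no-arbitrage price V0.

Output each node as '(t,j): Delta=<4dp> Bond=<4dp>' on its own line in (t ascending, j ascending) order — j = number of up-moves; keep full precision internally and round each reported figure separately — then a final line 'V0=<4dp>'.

Under the risk-neutral measure, an up-move has probability p* = (R−d)/(u−d) = 0.7442 and values discount at R = 1.
Terminal payoffs: V(1,0)=147.7100, V(1,1)=137.9400
  t=0,j=0: stock 130.0000 → up 144.3000 (V=137.9400), down 88.4000 (V=147.7100). Price 140.4393; hedge Δ=-0.1748, bond B=163.1602.
Self-financing check: at every node Δ·S+B equals the discounted successor values.

(0,0): Delta=-0.1748 Bond=163.1602
V0=140.4393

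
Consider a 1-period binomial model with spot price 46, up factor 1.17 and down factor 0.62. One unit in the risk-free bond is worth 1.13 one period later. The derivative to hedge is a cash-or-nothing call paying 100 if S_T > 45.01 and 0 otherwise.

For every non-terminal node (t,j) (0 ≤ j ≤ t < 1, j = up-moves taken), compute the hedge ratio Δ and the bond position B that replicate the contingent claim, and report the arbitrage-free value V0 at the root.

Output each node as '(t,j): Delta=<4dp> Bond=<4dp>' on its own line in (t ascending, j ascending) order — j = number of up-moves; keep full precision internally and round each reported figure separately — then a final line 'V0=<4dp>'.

Under the risk-neutral measure, an up-move has probability p* = (R−d)/(u−d) = 0.9273 and values discount at R = 1.13.
Terminal payoffs: V(1,0)=0.0000, V(1,1)=100.0000
(0,0): S=46.0000. Δ = (V_up−V_dn)/(S_up−S_dn) = (100.0000−0.0000)/(53.8200−28.5200) = 3.9526. V = [p*·100.0000 + (1−p*)·0.0000]/1.13 = 82.0595. B = V − Δ·S = -99.7586.
Root portfolio cost Δ·46+B reproduces V0=82.0595.

(0,0): Delta=3.9526 Bond=-99.7586
V0=82.0595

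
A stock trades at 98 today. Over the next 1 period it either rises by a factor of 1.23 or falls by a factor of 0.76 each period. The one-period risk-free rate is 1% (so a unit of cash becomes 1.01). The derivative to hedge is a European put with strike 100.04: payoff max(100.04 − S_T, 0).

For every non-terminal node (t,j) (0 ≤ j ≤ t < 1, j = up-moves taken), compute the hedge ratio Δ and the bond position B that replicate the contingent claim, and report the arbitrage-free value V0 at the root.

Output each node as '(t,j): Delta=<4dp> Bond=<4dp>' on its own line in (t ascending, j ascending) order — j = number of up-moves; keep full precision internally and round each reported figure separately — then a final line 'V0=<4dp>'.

(0,0): Delta=-0.5549 Bond=66.2288
V0=11.8458

Under the risk-neutral measure, an up-move has probability p* = (R−d)/(u−d) = 0.5319 and values discount at R = 1.01.
Terminal values V(1,·): V(1,0)=25.5600, V(1,1)=0.0000
Node (0,0) S=98.0000: V=(p*·0.0000+(1−p*)·25.5600)/1.01=11.8458; Δ=(0.0000−25.5600)/(120.5400−74.4800)=-0.5549; B=V−Δ·S=66.2288
Each (Δ,B) replicates both successor values, so the strategy is self-financing and V0 is arbitrage-free.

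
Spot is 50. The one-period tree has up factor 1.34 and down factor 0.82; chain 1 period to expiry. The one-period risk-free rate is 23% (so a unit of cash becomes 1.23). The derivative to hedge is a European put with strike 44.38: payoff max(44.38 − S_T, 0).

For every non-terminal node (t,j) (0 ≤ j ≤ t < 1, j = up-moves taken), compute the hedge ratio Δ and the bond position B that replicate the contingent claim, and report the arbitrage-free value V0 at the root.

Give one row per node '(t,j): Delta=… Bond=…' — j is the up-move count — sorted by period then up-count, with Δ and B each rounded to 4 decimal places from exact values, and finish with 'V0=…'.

(0,0): Delta=-0.1300 Bond=7.0813
V0=0.5813

Risk-neutral probability p* = (R−d)/(u−d) = (1.23−0.82)/(1.34−0.82) = 0.7885.
Terminal values V(1,·): V(1,0)=3.3800, V(1,1)=0.0000
Node (0,0) S=50.0000: V=(p*·0.0000+(1−p*)·3.3800)/1.23=0.5813; Δ=(0.0000−3.3800)/(67.0000−41.0000)=-0.1300; B=V−Δ·S=7.0813
Self-financing check: at every node Δ·S+B equals the discounted successor values.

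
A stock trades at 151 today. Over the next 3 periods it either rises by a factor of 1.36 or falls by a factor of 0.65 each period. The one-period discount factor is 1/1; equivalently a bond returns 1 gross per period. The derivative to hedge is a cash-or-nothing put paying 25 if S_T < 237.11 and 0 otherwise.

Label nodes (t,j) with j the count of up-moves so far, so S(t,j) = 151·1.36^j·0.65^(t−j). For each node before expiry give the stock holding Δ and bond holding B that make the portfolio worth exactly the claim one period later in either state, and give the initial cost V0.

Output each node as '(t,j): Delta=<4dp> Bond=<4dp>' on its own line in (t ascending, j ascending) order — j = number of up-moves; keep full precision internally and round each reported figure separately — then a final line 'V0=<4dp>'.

No-arbitrage ⇒ martingale measure with p* = (R−d)/(u−d) = 0.4930.
Terminal values V(3,·): V(3,0)=25.0000, V(3,1)=25.0000, V(3,2)=25.0000, V(3,3)=0.0000
Node (2,0) S=63.7975: V=(p*·25.0000+(1−p*)·25.0000)/1=25.0000; Δ=(25.0000−25.0000)/(86.7646−41.4684)=0.0000; B=V−Δ·S=25.0000
Node (2,1) S=133.4840: V=(p*·25.0000+(1−p*)·25.0000)/1=25.0000; Δ=(25.0000−25.0000)/(181.5382−86.7646)=0.0000; B=V−Δ·S=25.0000
Node (2,2) S=279.2896: V=(p*·0.0000+(1−p*)·25.0000)/1=12.6761; Δ=(0.0000−25.0000)/(379.8339−181.5382)=-0.1261; B=V−Δ·S=47.8873
Node (1,0) S=98.1500: V=(p*·25.0000+(1−p*)·25.0000)/1=25.0000; Δ=(25.0000−25.0000)/(133.4840−63.7975)=0.0000; B=V−Δ·S=25.0000
Node (1,1) S=205.3600: V=(p*·12.6761+(1−p*)·25.0000)/1=18.9248; Δ=(12.6761−25.0000)/(279.2896−133.4840)=-0.0845; B=V−Δ·S=36.2825
Node (0,0) S=151.0000: V=(p*·18.9248+(1−p*)·25.0000)/1=22.0052; Δ=(18.9248−25.0000)/(205.3600−98.1500)=-0.0567; B=V−Δ·S=30.5618
Check: Δ(0,0)·S0 + B(0,0) = 22.0052 = V0.

(0,0): Delta=-0.0567 Bond=30.5618
(1,0): Delta=0.0000 Bond=25.0000
(1,1): Delta=-0.0845 Bond=36.2825
(2,0): Delta=0.0000 Bond=25.0000
(2,1): Delta=0.0000 Bond=25.0000
(2,2): Delta=-0.1261 Bond=47.8873
V0=22.0052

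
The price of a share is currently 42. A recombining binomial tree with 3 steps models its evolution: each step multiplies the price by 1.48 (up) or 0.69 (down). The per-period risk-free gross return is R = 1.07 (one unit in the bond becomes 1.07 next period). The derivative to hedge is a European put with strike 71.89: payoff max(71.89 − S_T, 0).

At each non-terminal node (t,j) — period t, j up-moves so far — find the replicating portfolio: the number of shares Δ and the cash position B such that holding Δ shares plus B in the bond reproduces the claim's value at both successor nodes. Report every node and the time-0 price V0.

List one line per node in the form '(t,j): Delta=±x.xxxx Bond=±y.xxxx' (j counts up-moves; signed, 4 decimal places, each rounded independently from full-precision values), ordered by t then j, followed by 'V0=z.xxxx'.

(0,0): Delta=-0.6086 Bond=48.0823
(1,0): Delta=-1.0000 Bond=62.7915
(1,1): Delta=-0.4117 Bond=39.2092
(2,0): Delta=-1.0000 Bond=67.1869
(2,1): Delta=-1.0000 Bond=67.1869
(2,2): Delta=-0.1157 Bond=14.7286
V0=22.5221

No-arbitrage ⇒ martingale measure with p* = (R−d)/(u−d) = 0.4810.
Payoff layer (t=3): V(3,0)=58.0926, V(3,1)=42.2956, V(3,2)=8.4122, V(3,3)=0.0000
(2,0): S=19.9962. Δ = (V_up−V_dn)/(S_up−S_dn) = (42.2956−58.0926)/(29.5944−13.7974) = -1.0000. V = [p*·42.2956 + (1−p*)·58.0926]/1.07 = 47.1907. B = V − Δ·S = 67.1869.
(2,1): S=42.8904. Δ = (V_up−V_dn)/(S_up−S_dn) = (8.4122−42.2956)/(63.4778−29.5944) = -1.0000. V = [p*·8.4122 + (1−p*)·42.2956]/1.07 = 24.2965. B = V − Δ·S = 67.1869.
(2,2): S=91.9968. Δ = (V_up−V_dn)/(S_up−S_dn) = (0.0000−8.4122)/(136.1553−63.4778) = -0.1157. V = [p*·0.0000 + (1−p*)·8.4122]/1.07 = 4.0802. B = V − Δ·S = 14.7286.
(1,0): S=28.9800. Δ = (V_up−V_dn)/(S_up−S_dn) = (24.2965−47.1907)/(42.8904−19.9962) = -1.0000. V = [p*·24.2965 + (1−p*)·47.1907]/1.07 = 33.8115. B = V − Δ·S = 62.7915.
(1,1): S=62.1600. Δ = (V_up−V_dn)/(S_up−S_dn) = (4.0802−24.2965)/(91.9968−42.8904) = -0.4117. V = [p*·4.0802 + (1−p*)·24.2965]/1.07 = 13.6189. B = V − Δ·S = 39.2092.
(0,0): S=42.0000. Δ = (V_up−V_dn)/(S_up−S_dn) = (13.6189−33.8115)/(62.1600−28.9800) = -0.6086. V = [p*·13.6189 + (1−p*)·33.8115]/1.07 = 22.5221. B = V − Δ·S = 48.0823.
Self-financing check: at every node Δ·S+B equals the discounted successor values.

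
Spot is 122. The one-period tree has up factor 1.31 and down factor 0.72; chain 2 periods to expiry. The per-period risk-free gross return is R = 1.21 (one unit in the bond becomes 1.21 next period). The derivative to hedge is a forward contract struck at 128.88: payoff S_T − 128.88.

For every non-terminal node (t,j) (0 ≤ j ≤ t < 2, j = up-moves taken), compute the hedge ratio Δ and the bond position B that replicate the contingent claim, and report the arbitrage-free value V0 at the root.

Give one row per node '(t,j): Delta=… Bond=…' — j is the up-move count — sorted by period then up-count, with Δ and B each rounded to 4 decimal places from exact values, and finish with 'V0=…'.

The replicating-portfolio and risk-neutral prices coincide; use p* = (1.21−0.72)/(1.31−0.72) = 0.8305 for the latter.
Terminal payoffs: V(2,0)=-65.6352, V(2,1)=-13.8096, V(2,2)=80.4842
  t=1,j=0: stock 87.8400 → up 115.0704 (V=-13.8096), down 63.2448 (V=-65.6352). Price -18.6724; hedge Δ=1.0000, bond B=-106.5124.
  t=1,j=1: stock 159.8200 → up 209.3642 (V=80.4842), down 115.0704 (V=-13.8096). Price 53.3076; hedge Δ=1.0000, bond B=-106.5124.
  t=0,j=0: stock 122.0000 → up 159.8200 (V=53.3076), down 87.8400 (V=-18.6724). Price 33.9732; hedge Δ=1.0000, bond B=-88.0268.
The time-0 hedge costs 33.9732, which is the no-arbitrage price.

(0,0): Delta=1.0000 Bond=-88.0268
(1,0): Delta=1.0000 Bond=-106.5124
(1,1): Delta=1.0000 Bond=-106.5124
V0=33.9732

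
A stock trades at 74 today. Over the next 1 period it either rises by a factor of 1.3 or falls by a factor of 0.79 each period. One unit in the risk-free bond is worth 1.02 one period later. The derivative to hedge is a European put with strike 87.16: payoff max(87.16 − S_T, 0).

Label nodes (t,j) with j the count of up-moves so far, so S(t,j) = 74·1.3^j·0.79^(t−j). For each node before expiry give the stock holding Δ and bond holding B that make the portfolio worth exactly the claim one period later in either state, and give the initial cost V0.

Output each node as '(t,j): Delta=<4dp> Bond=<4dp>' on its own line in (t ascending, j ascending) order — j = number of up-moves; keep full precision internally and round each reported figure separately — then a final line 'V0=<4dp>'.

Since d<R<u, set p* = (R−d)/(u−d) = 0.4510; price each node as the discounted p*-expectation of its children.
Terminal values V(1,·): V(1,0)=28.7000, V(1,1)=0.0000
  t=0,j=0: stock 74.0000 → up 96.2000 (V=0.0000), down 58.4600 (V=28.7000). Price 15.4479; hedge Δ=-0.7605, bond B=71.7224.
Self-financing check: at every node Δ·S+B equals the discounted successor values.

(0,0): Delta=-0.7605 Bond=71.7224
V0=15.4479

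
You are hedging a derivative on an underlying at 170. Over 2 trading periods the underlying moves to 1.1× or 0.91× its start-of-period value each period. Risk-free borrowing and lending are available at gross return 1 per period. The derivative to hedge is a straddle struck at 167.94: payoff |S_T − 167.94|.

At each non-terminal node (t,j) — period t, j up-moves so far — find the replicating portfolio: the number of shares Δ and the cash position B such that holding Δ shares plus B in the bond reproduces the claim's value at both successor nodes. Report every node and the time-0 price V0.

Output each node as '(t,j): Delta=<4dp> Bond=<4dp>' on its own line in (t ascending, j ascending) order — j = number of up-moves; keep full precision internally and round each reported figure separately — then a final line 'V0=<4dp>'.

(0,0): Delta=0.1148 Bond=-2.4037
(1,0): Delta=-0.8483 Bond=146.5789
(1,1): Delta=1.0000 Bond=-167.9400
V0=17.1088

Since d<R<u, set p* = (R−d)/(u−d) = 0.4737; price each node as the discounted p*-expectation of its children.
Payoff layer (t=2): V(2,0)=27.1630, V(2,1)=2.2300, V(2,2)=37.7600
Node (1,0) S=154.7000: V=(p*·2.2300+(1−p*)·27.1630)/1=15.3526; Δ=(2.2300−27.1630)/(170.1700−140.7770)=-0.8483; B=V−Δ·S=146.5789
Node (1,1) S=187.0000: V=(p*·37.7600+(1−p*)·2.2300)/1=19.0600; Δ=(37.7600−2.2300)/(205.7000−170.1700)=1.0000; B=V−Δ·S=-167.9400
Node (0,0) S=170.0000: V=(p*·19.0600+(1−p*)·15.3526)/1=17.1088; Δ=(19.0600−15.3526)/(187.0000−154.7000)=0.1148; B=V−Δ·S=-2.4037
The time-0 hedge costs 17.1088, which is the no-arbitrage price.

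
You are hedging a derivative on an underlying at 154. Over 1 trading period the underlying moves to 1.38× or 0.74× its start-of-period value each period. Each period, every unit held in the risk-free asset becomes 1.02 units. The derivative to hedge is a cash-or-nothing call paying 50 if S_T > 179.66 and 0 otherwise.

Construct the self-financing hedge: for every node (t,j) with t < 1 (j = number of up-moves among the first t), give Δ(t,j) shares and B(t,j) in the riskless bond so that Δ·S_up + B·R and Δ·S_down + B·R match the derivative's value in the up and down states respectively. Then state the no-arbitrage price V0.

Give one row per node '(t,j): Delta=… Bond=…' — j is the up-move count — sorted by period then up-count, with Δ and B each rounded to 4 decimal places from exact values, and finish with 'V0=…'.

No-arbitrage ⇒ martingale measure with p* = (R−d)/(u−d) = 0.4375.
Terminal payoffs: V(1,0)=0.0000, V(1,1)=50.0000
  t=0,j=0: stock 154.0000 → up 212.5200 (V=50.0000), down 113.9600 (V=0.0000). Price 21.4461; hedge Δ=0.5073, bond B=-56.6789.
The time-0 hedge costs 21.4461, which is the no-arbitrage price.

(0,0): Delta=0.5073 Bond=-56.6789
V0=21.4461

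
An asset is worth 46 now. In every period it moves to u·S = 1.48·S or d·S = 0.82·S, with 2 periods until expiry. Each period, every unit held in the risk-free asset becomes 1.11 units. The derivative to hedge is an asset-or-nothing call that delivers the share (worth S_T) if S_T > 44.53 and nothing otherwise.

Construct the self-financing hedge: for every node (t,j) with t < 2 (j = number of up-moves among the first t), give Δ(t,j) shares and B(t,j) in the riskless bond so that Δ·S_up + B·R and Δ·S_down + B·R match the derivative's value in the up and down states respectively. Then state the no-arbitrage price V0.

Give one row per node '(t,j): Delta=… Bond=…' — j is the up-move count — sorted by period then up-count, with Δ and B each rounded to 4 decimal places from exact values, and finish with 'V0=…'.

No-arbitrage ⇒ martingale measure with p* = (R−d)/(u−d) = 0.4394.
Payoff layer (t=2): V(2,0)=0.0000, V(2,1)=55.8256, V(2,2)=100.7584
  t=1,j=0: stock 37.7200 → up 55.8256 (V=55.8256), down 30.9304 (V=0.0000). Price 22.0986; hedge Δ=2.2424, bond B=-62.4857.
  t=1,j=1: stock 68.0800 → up 100.7584 (V=100.7584), down 55.8256 (V=55.8256). Price 68.0800; hedge Δ=1.0000, bond B=0.0000.
  t=0,j=0: stock 46.0000 → up 68.0800 (V=68.0800), down 37.7200 (V=22.0986). Price 38.1104; hedge Δ=1.5145, bond B=-31.5584.
Root portfolio cost Δ·46+B reproduces V0=38.1104.

(0,0): Delta=1.5145 Bond=-31.5584
(1,0): Delta=2.2424 Bond=-62.4857
(1,1): Delta=1.0000 Bond=0.0000
V0=38.1104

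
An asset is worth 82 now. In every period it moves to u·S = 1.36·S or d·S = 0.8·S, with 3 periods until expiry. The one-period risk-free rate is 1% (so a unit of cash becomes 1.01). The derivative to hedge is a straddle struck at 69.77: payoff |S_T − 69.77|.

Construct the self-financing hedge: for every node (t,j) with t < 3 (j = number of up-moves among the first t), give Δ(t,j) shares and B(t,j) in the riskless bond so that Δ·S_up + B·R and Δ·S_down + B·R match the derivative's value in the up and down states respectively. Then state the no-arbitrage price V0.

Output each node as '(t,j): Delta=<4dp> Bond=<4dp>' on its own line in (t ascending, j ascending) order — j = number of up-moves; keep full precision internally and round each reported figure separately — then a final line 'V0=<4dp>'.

(0,0): Delta=0.5366 Bond=-16.5496
(1,0): Delta=0.0639 Bond=14.2931
(1,1): Delta=1.0000 Bond=-68.3953
(2,0): Delta=-0.8909 Bond=64.5451
(2,1): Delta=1.0000 Bond=-69.0792
(2,2): Delta=1.0000 Bond=-69.0792
V0=27.4503

Since d<R<u, set p* = (R−d)/(u−d) = 0.3750; price each node as the discounted p*-expectation of its children.
Terminal payoffs: V(3,0)=27.7860, V(3,1)=1.6028, V(3,2)=51.5638, V(3,3)=136.4974
  t=2,j=0: stock 52.4800 → up 71.3728 (V=1.6028), down 41.9840 (V=27.7860). Price 17.7894; hedge Δ=-0.8909, bond B=64.5451.
  t=2,j=1: stock 89.2160 → up 121.3338 (V=51.5638), down 71.3728 (V=1.6028). Price 20.1368; hedge Δ=1.0000, bond B=-69.0792.
  t=2,j=2: stock 151.6672 → up 206.2674 (V=136.4974), down 121.3338 (V=51.5638). Price 82.5880; hedge Δ=1.0000, bond B=-69.0792.
  t=1,j=0: stock 65.6000 → up 89.2160 (V=20.1368), down 52.4800 (V=17.7894). Price 18.4848; hedge Δ=0.0639, bond B=14.2931.
  t=1,j=1: stock 111.5200 → up 151.6672 (V=82.5880), down 89.2160 (V=20.1368). Price 43.1247; hedge Δ=1.0000, bond B=-68.3953.
  t=0,j=0: stock 82.0000 → up 111.5200 (V=43.1247), down 65.6000 (V=18.4848). Price 27.4503; hedge Δ=0.5366, bond B=-16.5496.
Check: Δ(0,0)·S0 + B(0,0) = 27.4503 = V0.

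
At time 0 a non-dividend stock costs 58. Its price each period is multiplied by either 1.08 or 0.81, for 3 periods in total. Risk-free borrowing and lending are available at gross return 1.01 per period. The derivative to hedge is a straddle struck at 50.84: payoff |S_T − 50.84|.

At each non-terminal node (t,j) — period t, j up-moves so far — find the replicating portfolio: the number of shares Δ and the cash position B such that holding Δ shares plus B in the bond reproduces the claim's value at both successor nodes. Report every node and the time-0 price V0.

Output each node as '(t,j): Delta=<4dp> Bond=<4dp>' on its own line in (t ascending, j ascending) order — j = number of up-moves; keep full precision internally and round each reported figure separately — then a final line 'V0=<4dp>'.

Risk-neutral probability p* = (R−d)/(u−d) = (1.01−0.81)/(1.08−0.81) = 0.7407.
Terminal values V(3,·): V(3,0)=20.0164, V(3,1)=9.7419, V(3,2)=3.9575, V(3,3)=22.2233
  t=2,j=0: stock 38.0538 → up 41.0981 (V=9.7419), down 30.8236 (V=20.0164). Price 12.2828; hedge Δ=-1.0000, bond B=50.3366.
  t=2,j=1: stock 50.7384 → up 54.7975 (V=3.9575), down 41.0981 (V=9.7419). Price 5.4031; hedge Δ=-0.4222, bond B=26.8269.
  t=2,j=2: stock 67.6512 → up 73.0633 (V=22.2233), down 54.7975 (V=3.9575). Price 17.3146; hedge Δ=1.0000, bond B=-50.3366.
  t=1,j=0: stock 46.9800 → up 50.7384 (V=5.4031), down 38.0538 (V=12.2828). Price 7.1156; hedge Δ=-0.5424, bond B=32.5961.
  t=1,j=1: stock 62.6400 → up 67.6512 (V=17.3146), down 50.7384 (V=5.4031). Price 14.0856; hedge Δ=0.7043, bond B=-30.0310.
  t=0,j=0: stock 58.0000 → up 62.6400 (V=14.0856), down 46.9800 (V=7.1156). Price 12.1570; hedge Δ=0.4451, bond B=-13.6578.
Check: Δ(0,0)·S0 + B(0,0) = 12.1570 = V0.

(0,0): Delta=0.4451 Bond=-13.6578
(1,0): Delta=-0.5424 Bond=32.5961
(1,1): Delta=0.7043 Bond=-30.0310
(2,0): Delta=-1.0000 Bond=50.3366
(2,1): Delta=-0.4222 Bond=26.8269
(2,2): Delta=1.0000 Bond=-50.3366
V0=12.1570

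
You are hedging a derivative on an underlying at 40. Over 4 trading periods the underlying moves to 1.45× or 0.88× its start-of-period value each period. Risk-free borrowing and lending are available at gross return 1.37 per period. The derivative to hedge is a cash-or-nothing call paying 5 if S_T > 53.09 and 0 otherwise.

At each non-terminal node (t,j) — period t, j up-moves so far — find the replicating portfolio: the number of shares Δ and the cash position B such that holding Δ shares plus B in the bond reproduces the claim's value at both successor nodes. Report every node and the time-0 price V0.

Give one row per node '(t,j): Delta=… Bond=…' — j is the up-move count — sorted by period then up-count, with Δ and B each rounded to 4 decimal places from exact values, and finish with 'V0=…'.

Risk-neutral probability p* = (R−d)/(u−d) = (1.37−0.88)/(1.45−0.88) = 0.8596.
Payoff layer (t=4): V(4,0)=0.0000, V(4,1)=0.0000, V(4,2)=5.0000, V(4,3)=5.0000, V(4,4)=5.0000
Node (3,0) S=27.2589: V=(p*·0.0000+(1−p*)·0.0000)/1.37=0.0000; Δ=(0.0000−0.0000)/(39.5254−23.9878)=0.0000; B=V−Δ·S=0.0000
Node (3,1) S=44.9152: V=(p*·5.0000+(1−p*)·0.0000)/1.37=3.1374; Δ=(5.0000−0.0000)/(65.1270−39.5254)=0.1953; B=V−Δ·S=-5.6345
Node (3,2) S=74.0080: V=(p*·5.0000+(1−p*)·5.0000)/1.37=3.6496; Δ=(5.0000−5.0000)/(107.3116−65.1270)=0.0000; B=V−Δ·S=3.6496
Node (3,3) S=121.9450: V=(p*·5.0000+(1−p*)·5.0000)/1.37=3.6496; Δ=(5.0000−5.0000)/(176.8202−107.3116)=0.0000; B=V−Δ·S=3.6496
Node (2,0) S=30.9760: V=(p*·3.1374+(1−p*)·0.0000)/1.37=1.9687; Δ=(3.1374−0.0000)/(44.9152−27.2589)=0.1777; B=V−Δ·S=-3.5356
Node (2,1) S=51.0400: V=(p*·3.6496+(1−p*)·3.1374)/1.37=2.6115; Δ=(3.6496−3.1374)/(74.0080−44.9152)=0.0176; B=V−Δ·S=1.7128
Node (2,2) S=84.1000: V=(p*·3.6496+(1−p*)·3.6496)/1.37=2.6640; Δ=(3.6496−3.6496)/(121.9450−74.0080)=0.0000; B=V−Δ·S=2.6640
Node (1,0) S=35.2000: V=(p*·2.6115+(1−p*)·1.9687)/1.37=1.8403; Δ=(2.6115−1.9687)/(51.0400−30.9760)=0.0320; B=V−Δ·S=0.7126
Node (1,1) S=58.0000: V=(p*·2.6640+(1−p*)·2.6115)/1.37=1.9391; Δ=(2.6640−2.6115)/(84.1000−51.0400)=0.0016; B=V−Δ·S=1.8471
Node (0,0) S=40.0000: V=(p*·1.9391+(1−p*)·1.8403)/1.37=1.4053; Δ=(1.9391−1.8403)/(58.0000−35.2000)=0.0043; B=V−Δ·S=1.2320
The time-0 hedge costs 1.4053, which is the no-arbitrage price.

(0,0): Delta=0.0043 Bond=1.2320
(1,0): Delta=0.0320 Bond=0.7126
(1,1): Delta=0.0016 Bond=1.8471
(2,0): Delta=0.1777 Bond=-3.5356
(2,1): Delta=0.0176 Bond=1.7128
(2,2): Delta=0.0000 Bond=2.6640
(3,0): Delta=0.0000 Bond=0.0000
(3,1): Delta=0.1953 Bond=-5.6345
(3,2): Delta=0.0000 Bond=3.6496
(3,3): Delta=0.0000 Bond=3.6496
V0=1.4053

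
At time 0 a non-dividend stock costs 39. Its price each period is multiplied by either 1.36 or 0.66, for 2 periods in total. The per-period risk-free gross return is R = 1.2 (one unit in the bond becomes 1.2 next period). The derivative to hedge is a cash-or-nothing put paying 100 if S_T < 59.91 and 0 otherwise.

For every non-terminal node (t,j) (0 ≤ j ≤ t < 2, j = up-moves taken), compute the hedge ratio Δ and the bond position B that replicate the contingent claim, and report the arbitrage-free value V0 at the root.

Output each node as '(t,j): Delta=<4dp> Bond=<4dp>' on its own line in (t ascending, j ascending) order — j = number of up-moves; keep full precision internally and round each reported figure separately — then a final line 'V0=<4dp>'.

(0,0): Delta=-2.3548 Bond=119.9546
(1,0): Delta=0.0000 Bond=83.3333
(1,1): Delta=-2.6934 Bond=161.9048
V0=28.1179

Since d<R<u, set p* = (R−d)/(u−d) = 0.7714; price each node as the discounted p*-expectation of its children.
At expiry t=2: V(2,0)=100.0000, V(2,1)=100.0000, V(2,2)=0.0000
Node (1,0) S=25.7400: V=(p*·100.0000+(1−p*)·100.0000)/1.2=83.3333; Δ=(100.0000−100.0000)/(35.0064−16.9884)=0.0000; B=V−Δ·S=83.3333
Node (1,1) S=53.0400: V=(p*·0.0000+(1−p*)·100.0000)/1.2=19.0476; Δ=(0.0000−100.0000)/(72.1344−35.0064)=-2.6934; B=V−Δ·S=161.9048
Node (0,0) S=39.0000: V=(p*·19.0476+(1−p*)·83.3333)/1.2=28.1179; Δ=(19.0476−83.3333)/(53.0400−25.7400)=-2.3548; B=V−Δ·S=119.9546
Root portfolio cost Δ·39+B reproduces V0=28.1179.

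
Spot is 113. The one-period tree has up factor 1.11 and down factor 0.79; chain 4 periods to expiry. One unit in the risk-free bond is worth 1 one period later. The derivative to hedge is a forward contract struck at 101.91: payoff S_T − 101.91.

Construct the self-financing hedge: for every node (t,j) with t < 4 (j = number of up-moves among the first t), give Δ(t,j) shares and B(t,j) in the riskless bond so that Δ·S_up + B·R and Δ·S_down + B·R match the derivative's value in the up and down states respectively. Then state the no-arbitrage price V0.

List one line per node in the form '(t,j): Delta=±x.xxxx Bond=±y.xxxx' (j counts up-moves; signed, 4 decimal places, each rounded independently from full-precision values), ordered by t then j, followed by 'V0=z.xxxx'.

(0,0): Delta=1.0000 Bond=-101.9100
(1,0): Delta=1.0000 Bond=-101.9100
(1,1): Delta=1.0000 Bond=-101.9100
(2,0): Delta=1.0000 Bond=-101.9100
(2,1): Delta=1.0000 Bond=-101.9100
(2,2): Delta=1.0000 Bond=-101.9100
(3,0): Delta=1.0000 Bond=-101.9100
(3,1): Delta=1.0000 Bond=-101.9100
(3,2): Delta=1.0000 Bond=-101.9100
(3,3): Delta=1.0000 Bond=-101.9100
V0=11.0900

Since d<R<u, set p* = (R−d)/(u−d) = 0.6562; price each node as the discounted p*-expectation of its children.
At expiry t=4: V(4,0)=-57.8964, V(4,1)=-40.0681, V(4,2)=-15.0182, V(4,3)=20.1784, V(4,4)=69.6320
(3,0): S=55.7134. Δ = (V_up−V_dn)/(S_up−S_dn) = (-40.0681−-57.8964)/(61.8419−44.0136) = 1.0000. V = [p*·-40.0681 + (1−p*)·-57.8964]/1 = -46.1966. B = V − Δ·S = -101.9100.
(3,1): S=78.2809. Δ = (V_up−V_dn)/(S_up−S_dn) = (-15.0182−-40.0681)/(86.8918−61.8419) = 1.0000. V = [p*·-15.0182 + (1−p*)·-40.0681]/1 = -23.6291. B = V − Δ·S = -101.9100.
(3,2): S=109.9896. Δ = (V_up−V_dn)/(S_up−S_dn) = (20.1784−-15.0182)/(122.0884−86.8918) = 1.0000. V = [p*·20.1784 + (1−p*)·-15.0182]/1 = 8.0796. B = V − Δ·S = -101.9100.
(3,3): S=154.5423. Δ = (V_up−V_dn)/(S_up−S_dn) = (69.6320−20.1784)/(171.5420−122.0884) = 1.0000. V = [p*·69.6320 + (1−p*)·20.1784]/1 = 52.6323. B = V − Δ·S = -101.9100.
(2,0): S=70.5233. Δ = (V_up−V_dn)/(S_up−S_dn) = (-23.6291−-46.1966)/(78.2809−55.7134) = 1.0000. V = [p*·-23.6291 + (1−p*)·-46.1966]/1 = -31.3867. B = V − Δ·S = -101.9100.
(2,1): S=99.0897. Δ = (V_up−V_dn)/(S_up−S_dn) = (8.0796−-23.6291)/(109.9896−78.2809) = 1.0000. V = [p*·8.0796 + (1−p*)·-23.6291]/1 = -2.8203. B = V − Δ·S = -101.9100.
(2,2): S=139.2273. Δ = (V_up−V_dn)/(S_up−S_dn) = (52.6323−8.0796)/(154.5423−109.9896) = 1.0000. V = [p*·52.6323 + (1−p*)·8.0796]/1 = 37.3173. B = V − Δ·S = -101.9100.
(1,0): S=89.2700. Δ = (V_up−V_dn)/(S_up−S_dn) = (-2.8203−-31.3867)/(99.0897−70.5233) = 1.0000. V = [p*·-2.8203 + (1−p*)·-31.3867]/1 = -12.6400. B = V − Δ·S = -101.9100.
(1,1): S=125.4300. Δ = (V_up−V_dn)/(S_up−S_dn) = (37.3173−-2.8203)/(139.2273−99.0897) = 1.0000. V = [p*·37.3173 + (1−p*)·-2.8203]/1 = 23.5200. B = V − Δ·S = -101.9100.
(0,0): S=113.0000. Δ = (V_up−V_dn)/(S_up−S_dn) = (23.5200−-12.6400)/(125.4300−89.2700) = 1.0000. V = [p*·23.5200 + (1−p*)·-12.6400]/1 = 11.0900. B = V − Δ·S = -101.9100.
Check: Δ(0,0)·S0 + B(0,0) = 11.0900 = V0.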